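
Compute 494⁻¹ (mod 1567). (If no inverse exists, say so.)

1272

gcd(1567, 494) by repeated division:
1567 = 3·494 + 85
494 = 5·85 + 69
85 = 1·69 + 16
69 = 4·16 + 5
16 = 3·5 + 1
5 = 5·1 + 0
gcd = 1, so the inverse exists. Back-substitute:
1 = 16 − 3·5
1 = −3·69 + 13·16
1 = 13·85 − 16·69
1 = −16·494 + 93·85
1 = 93·1567 − 295·494
Thus 494·(-295) ≡ 1 (mod 1567); reducing, -295 mod 1567 = 1272.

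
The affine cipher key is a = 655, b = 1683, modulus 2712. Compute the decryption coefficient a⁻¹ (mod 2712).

1975

Run Euclid on (2712, 655):
2712 = 4·655 + 92
655 = 7·92 + 11
92 = 8·11 + 4
11 = 2·4 + 3
4 = 1·3 + 1
3 = 3·1 + 0
Since gcd(655, 2712) = 1, back-substitute to write 1 as a combination:
1 = 4 − 3
1 = −11 + 3·4
1 = 3·92 − 25·11
1 = −25·655 + 178·92
1 = 178·2712 − 737·655
Hence 655⁻¹ ≡ -737 ≡ 1975 (mod 2712).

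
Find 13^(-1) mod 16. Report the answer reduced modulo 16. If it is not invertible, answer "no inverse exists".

5

Extended Euclidean algorithm:
16 = 1*13 + 3
13 = 4*3 + 1
3 = 3*1 + 0
Since gcd(13, 16) = 1, back-substitute to write 1 as a combination:
1 = 13 − 4·3
1 = −4·16 + 5·13
So 13·5 ≡ 1 (mod 16).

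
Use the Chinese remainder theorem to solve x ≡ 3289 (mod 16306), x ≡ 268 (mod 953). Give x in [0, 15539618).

14629771

Write x = 3289 + 16306·k. Then 16306·k ≡ 268 − 3289 ≡ 791 (mod 953).
Need 16306⁻¹ mod 953. Extended Euclid on (953, 105):
953 = 9×105 + 8
105 = 13×8 + 1
8 = 8×1 + 0
Back-substitute:
1 = 105 − 13·8
1 = −13·953 + 118·105
16306⁻¹ ≡ 118 (mod 953), so k ≡ 118·791 ≡ 897 (mod 953).
x = 3289 + 16306·897 = 14629771.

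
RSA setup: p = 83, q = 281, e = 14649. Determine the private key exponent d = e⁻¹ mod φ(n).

4329

φ(n) = (p−1)(q−1) = 82·280 = 22960.
Need d with 14649·d ≡ 1 (mod 22960). Apply the extended Euclidean algorithm:
22960 = 1*14649 + 8311
14649 = 1*8311 + 6338
8311 = 1*6338 + 1973
6338 = 3*1973 + 419
1973 = 4*419 + 297
419 = 1*297 + 122
297 = 2*122 + 53
122 = 2*53 + 16
53 = 3*16 + 5
16 = 3*5 + 1
5 = 5*1 + 0
Back-substitute:
1 = 16 − 3·5
1 = −3·53 + 10·16
1 = 10·122 − 23·53
1 = −23·297 + 56·122
1 = 56·419 − 79·297
1 = −79·1973 + 372·419
1 = 372·6338 − 1195·1973
1 = −1195·8311 + 1567·6338
1 = 1567·14649 − 2762·8311
1 = −2762·22960 + 4329·14649
So 14649·4329 ≡ 1 (mod 22960), hence d = 4329.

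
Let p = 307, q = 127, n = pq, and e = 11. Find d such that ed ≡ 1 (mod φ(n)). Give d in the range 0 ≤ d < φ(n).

35051

φ(n) = (p−1)(q−1) = 306·126 = 38556.
Need d with 11·d ≡ 1 (mod 38556). Apply the extended Euclidean algorithm:
38556 = 3505×11 + 1
11 = 11×1 + 0
Back-substitute:
1 = 38556 − 3505·11
So 11·(-3505) ≡ 1 (mod 38556), hence d ≡ -3505 ≡ 35051 (mod 38556).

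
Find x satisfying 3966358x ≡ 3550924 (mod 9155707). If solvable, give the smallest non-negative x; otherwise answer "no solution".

no solution

gcd(3966358, 9155707):
9155707 = 2×3966358 + 1222991
3966358 = 3×1222991 + 297385
1222991 = 4×297385 + 33451
297385 = 8×33451 + 29777
33451 = 1×29777 + 3674
29777 = 8×3674 + 385
3674 = 9×385 + 209
385 = 1×209 + 176
209 = 1×176 + 33
176 = 5×33 + 11
33 = 3×11 + 0
gcd = 11, but 11 ∤ 3550924, so the congruence has no solution.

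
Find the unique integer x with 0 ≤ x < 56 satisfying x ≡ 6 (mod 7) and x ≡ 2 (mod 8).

Write x = 6 + 7·k. Then 7·k ≡ 2 − 6 ≡ 4 (mod 8).
Need 7⁻¹ mod 8. Extended Euclid on (8, 7):
8 = 1·7 + 1
7 = 7·1 + 0
Back-substitute:
1 = 8 − 7
7⁻¹ ≡ 7 (mod 8), so k ≡ 7·4 ≡ 4 (mod 8).
x = 6 + 7·4 = 34.

34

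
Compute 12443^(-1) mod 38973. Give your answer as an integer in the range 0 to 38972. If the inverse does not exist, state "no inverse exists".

8795

Apply the Euclidean algorithm to 38973 and 12443:
38973 = 3·12443 + 1644
12443 = 7·1644 + 935
1644 = 1·935 + 709
935 = 1·709 + 226
709 = 3·226 + 31
226 = 7·31 + 9
31 = 3·9 + 4
9 = 2·4 + 1
4 = 4·1 + 0
gcd = 1, so the inverse exists. Back-substitute:
1 = 9 − 2·4
1 = −2·31 + 7·9
1 = 7·226 − 51·31
1 = −51·709 + 160·226
1 = 160·935 − 211·709
1 = −211·1644 + 371·935
1 = 371·12443 − 2808·1644
1 = −2808·38973 + 8795·12443
So 12443·8795 ≡ 1 (mod 38973).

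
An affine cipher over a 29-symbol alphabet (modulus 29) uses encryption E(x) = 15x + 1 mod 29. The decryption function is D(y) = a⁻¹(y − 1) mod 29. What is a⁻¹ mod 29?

Run Euclid on (29, 15):
29 = 1*15 + 14
15 = 1*14 + 1
14 = 14*1 + 0
The gcd is 1. Working backward:
1 = 15 − 14
1 = −29 + 2·15
So 15·2 ≡ 1 (mod 29).

2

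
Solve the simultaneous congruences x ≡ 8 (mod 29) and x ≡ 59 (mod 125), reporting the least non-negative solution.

559

Write x = 8 + 29·k. Then 29·k ≡ 59 − 8 ≡ 51 (mod 125).
Need 29⁻¹ mod 125. Extended Euclid on (125, 29):
125 = 4*29 + 9
29 = 3*9 + 2
9 = 4*2 + 1
2 = 2*1 + 0
Back-substitute:
1 = 9 − 4·2
1 = −4·29 + 13·9
1 = 13·125 − 56·29
29⁻¹ ≡ 69 (mod 125), so k ≡ 69·51 ≡ 19 (mod 125).
x = 8 + 29·19 = 559.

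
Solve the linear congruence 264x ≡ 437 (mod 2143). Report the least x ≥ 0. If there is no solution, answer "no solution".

302

First find gcd(264, 2143):
2143 = 8×264 + 31
264 = 8×31 + 16
31 = 1×16 + 15
16 = 1×15 + 1
15 = 15×1 + 0
gcd = 1, so a unique solution mod 2143 exists.
Back-substitute for the Bézout coefficients:
1 = 16 − 15
1 = −31 + 2·16
1 = 2·264 − 17·31
1 = −17·2143 + 138·264
So 264·(138) ≡ 1 (mod 2143), giving 264⁻¹ ≡ 138.
x ≡ 264⁻¹·437 ≡ 138·437 ≡ 302 (mod 2143).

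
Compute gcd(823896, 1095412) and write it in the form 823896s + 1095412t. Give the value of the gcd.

Euclidean algorithm:
1095412 = 1×823896 + 271516
823896 = 3×271516 + 9348
271516 = 29×9348 + 424
9348 = 22×424 + 20
424 = 21×20 + 4
20 = 5×4 + 0
gcd(823896, 1095412) = 4.
Express as a combination:
4 = 424 − 21·20
4 = −21·9348 + 463·424
4 = 463·271516 − 13448·9348
4 = −13448·823896 + 40807·271516
4 = 40807·1095412 − 54255·823896
So 4 = (40807)·1095412 + (-54255)·823896.

4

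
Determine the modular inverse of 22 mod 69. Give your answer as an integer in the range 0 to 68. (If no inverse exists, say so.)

22

Extended Euclidean algorithm:
69 = 3·22 + 3
22 = 7·3 + 1
3 = 3·1 + 0
gcd = 1, so the inverse exists. Back-substitute:
1 = 22 − 7·3
1 = −7·69 + 22·22
So 22·22 ≡ 1 (mod 69).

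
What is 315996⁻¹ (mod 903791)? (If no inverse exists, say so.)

Extended Euclidean algorithm:
903791 = 2*315996 + 271799
315996 = 1*271799 + 44197
271799 = 6*44197 + 6617
44197 = 6*6617 + 4495
6617 = 1*4495 + 2122
4495 = 2*2122 + 251
2122 = 8*251 + 114
251 = 2*114 + 23
114 = 4*23 + 22
23 = 1*22 + 1
22 = 22*1 + 0
gcd = 1, so the inverse exists. Back-substitute:
1 = 23 − 22
1 = −114 + 5·23
1 = 5·251 − 11·114
1 = −11·2122 + 93·251
1 = 93·4495 − 197·2122
1 = −197·6617 + 290·4495
1 = 290·44197 − 1937·6617
1 = −1937·271799 + 11912·44197
1 = 11912·315996 − 13849·271799
1 = −13849·903791 + 39610·315996
So 315996·39610 ≡ 1 (mod 903791).

39610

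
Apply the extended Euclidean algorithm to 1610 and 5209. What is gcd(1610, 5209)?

1

Repeated division:
5209 = 3*1610 + 379
1610 = 4*379 + 94
379 = 4*94 + 3
94 = 31*3 + 1
3 = 3*1 + 0
gcd(1610, 5209) = 1.
Working backward:
1 = 94 − 31·3
1 = −31·379 + 125·94
1 = 125·1610 − 531·379
1 = −531·5209 + 1718·1610
So 1 = (-531)·5209 + (1718)·1610.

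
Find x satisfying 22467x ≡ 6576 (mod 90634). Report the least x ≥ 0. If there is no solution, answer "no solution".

First find gcd(22467, 90634):
90634 = 4·22467 + 766
22467 = 29·766 + 253
766 = 3·253 + 7
253 = 36·7 + 1
7 = 7·1 + 0
gcd = 1, so a unique solution mod 90634 exists.
Back-substitute for the Bézout coefficients:
1 = 253 − 36·7
1 = −36·766 + 109·253
1 = 109·22467 − 3197·766
1 = −3197·90634 + 12897·22467
So 22467·(12897) ≡ 1 (mod 90634), giving 22467⁻¹ ≡ 12897.
x ≡ 22467⁻¹·6576 ≡ 12897·6576 ≡ 67882 (mod 90634).

67882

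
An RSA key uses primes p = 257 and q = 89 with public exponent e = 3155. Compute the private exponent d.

φ(n) = (p−1)(q−1) = 256·88 = 22528.
Need d with 3155·d ≡ 1 (mod 22528). Apply the extended Euclidean algorithm:
22528 = 7·3155 + 443
3155 = 7·443 + 54
443 = 8·54 + 11
54 = 4·11 + 10
11 = 1·10 + 1
10 = 10·1 + 0
Back-substitute:
1 = 11 − 10
1 = −54 + 5·11
1 = 5·443 − 41·54
1 = −41·3155 + 292·443
1 = 292·22528 − 2085·3155
So 3155·(-2085) ≡ 1 (mod 22528), hence d ≡ -2085 ≡ 20443 (mod 22528).

20443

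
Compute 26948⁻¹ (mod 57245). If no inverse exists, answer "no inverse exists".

17247

Apply the Euclidean algorithm to 57245 and 26948:
57245 = 2·26948 + 3349
26948 = 8·3349 + 156
3349 = 21·156 + 73
156 = 2·73 + 10
73 = 7·10 + 3
10 = 3·3 + 1
3 = 3·1 + 0
The gcd is 1. Working backward:
1 = 10 − 3·3
1 = −3·73 + 22·10
1 = 22·156 − 47·73
1 = −47·3349 + 1009·156
1 = 1009·26948 − 8119·3349
1 = −8119·57245 + 17247·26948
So 26948·17247 ≡ 1 (mod 57245).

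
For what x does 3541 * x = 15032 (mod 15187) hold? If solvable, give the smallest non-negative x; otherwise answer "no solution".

First find gcd(3541, 15187):
15187 = 4·3541 + 1023
3541 = 3·1023 + 472
1023 = 2·472 + 79
472 = 5·79 + 77
79 = 1·77 + 2
77 = 38·2 + 1
2 = 2·1 + 0
gcd = 1, so a unique solution mod 15187 exists.
Back-substitute for the Bézout coefficients:
1 = 77 − 38·2
1 = −38·79 + 39·77
1 = 39·472 − 233·79
1 = −233·1023 + 505·472
1 = 505·3541 − 1748·1023
1 = −1748·15187 + 7497·3541
So 3541·(7497) ≡ 1 (mod 15187), giving 3541⁻¹ ≡ 7497.
x ≡ 3541⁻¹·15032 ≡ 7497·15032 ≡ 7364 (mod 15187).

7364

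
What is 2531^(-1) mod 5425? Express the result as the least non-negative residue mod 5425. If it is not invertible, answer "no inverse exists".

Extended Euclidean algorithm:
5425 = 2*2531 + 363
2531 = 6*363 + 353
363 = 1*353 + 10
353 = 35*10 + 3
10 = 3*3 + 1
3 = 3*1 + 0
gcd = 1, so the inverse exists. Back-substitute:
1 = 10 − 3·3
1 = −3·353 + 106·10
1 = 106·363 − 109·353
1 = −109·2531 + 760·363
1 = 760·5425 − 1629·2531
Thus 2531·(-1629) ≡ 1 (mod 5425); reducing, -1629 mod 5425 = 3796.

3796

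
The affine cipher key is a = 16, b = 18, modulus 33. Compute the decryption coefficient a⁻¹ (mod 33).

31

Extended Euclidean algorithm:
33 = 2×16 + 1
16 = 16×1 + 0
Since gcd(16, 33) = 1, back-substitute to write 1 as a combination:
1 = 33 − 2·16
Thus 16·(-2) ≡ 1 (mod 33); reducing, -2 mod 33 = 31.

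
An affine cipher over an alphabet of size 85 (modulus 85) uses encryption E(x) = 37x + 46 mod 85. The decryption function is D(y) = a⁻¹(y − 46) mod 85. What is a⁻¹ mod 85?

23

Apply the Euclidean algorithm to 85 and 37:
85 = 2·37 + 11
37 = 3·11 + 4
11 = 2·4 + 3
4 = 1·3 + 1
3 = 3·1 + 0
gcd = 1, so the inverse exists. Back-substitute:
1 = 4 − 3
1 = −11 + 3·4
1 = 3·37 − 10·11
1 = −10·85 + 23·37
So 37·23 ≡ 1 (mod 85).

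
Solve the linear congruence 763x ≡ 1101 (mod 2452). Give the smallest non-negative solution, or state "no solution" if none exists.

First find gcd(763, 2452):
2452 = 3×763 + 163
763 = 4×163 + 111
163 = 1×111 + 52
111 = 2×52 + 7
52 = 7×7 + 3
7 = 2×3 + 1
3 = 3×1 + 0
gcd = 1, so a unique solution mod 2452 exists.
Back-substitute for the Bézout coefficients:
1 = 7 − 2·3
1 = −2·52 + 15·7
1 = 15·111 − 32·52
1 = −32·163 + 47·111
1 = 47·763 − 220·163
1 = −220·2452 + 707·763
So 763·(707) ≡ 1 (mod 2452), giving 763⁻¹ ≡ 707.
x ≡ 763⁻¹·1101 ≡ 707·1101 ≡ 1123 (mod 2452).

1123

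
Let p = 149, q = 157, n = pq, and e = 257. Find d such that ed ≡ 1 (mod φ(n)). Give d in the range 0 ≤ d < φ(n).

φ(n) = (p−1)(q−1) = 148·156 = 23088.
Need d with 257·d ≡ 1 (mod 23088). Apply the extended Euclidean algorithm:
23088 = 89*257 + 215
257 = 1*215 + 42
215 = 5*42 + 5
42 = 8*5 + 2
5 = 2*2 + 1
2 = 2*1 + 0
Back-substitute:
1 = 5 − 2·2
1 = −2·42 + 17·5
1 = 17·215 − 87·42
1 = −87·257 + 104·215
1 = 104·23088 − 9343·257
So 257·(-9343) ≡ 1 (mod 23088), hence d ≡ -9343 ≡ 13745 (mod 23088).

13745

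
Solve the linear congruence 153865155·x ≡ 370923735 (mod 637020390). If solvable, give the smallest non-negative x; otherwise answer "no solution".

16434553

First find gcd(153865155, 637020390):
637020390 = 4×153865155 + 21559770
153865155 = 7×21559770 + 2946765
21559770 = 7×2946765 + 932415
2946765 = 3×932415 + 149520
932415 = 6×149520 + 35295
149520 = 4×35295 + 8340
35295 = 4×8340 + 1935
8340 = 4×1935 + 600
1935 = 3×600 + 135
600 = 4×135 + 60
135 = 2×60 + 15
60 = 4×15 + 0
gcd = 15 and 15 | 370923735, so solutions exist. Divide through by 15: 10257677x ≡ 24728249 (mod 42468026).
Now find 10257677⁻¹ mod 42468026:
42468026 = 4×10257677 + 1437318
10257677 = 7×1437318 + 196451
1437318 = 7×196451 + 62161
196451 = 3×62161 + 9968
62161 = 6×9968 + 2353
9968 = 4×2353 + 556
2353 = 4×556 + 129
556 = 4×129 + 40
129 = 3×40 + 9
40 = 4×9 + 4
9 = 2×4 + 1
4 = 4×1 + 0
Back-substitute:
1 = 9 − 2·4
1 = −2·40 + 9·9
1 = 9·129 − 29·40
1 = −29·556 + 125·129
1 = 125·2353 − 529·556
1 = −529·9968 + 2241·2353
1 = 2241·62161 − 13975·9968
1 = −13975·196451 + 44166·62161
1 = 44166·1437318 − 323137·196451
1 = −323137·10257677 + 2306125·1437318
1 = 2306125·42468026 − 9547637·10257677
So 10257677·(-9547637) ≡ 1 (mod 42468026), i.e. 10257677⁻¹ ≡ 32920389.
Then x ≡ 32920389·24728249 ≡ 16434553 (mod 42468026); the smallest non-negative solution is x = 16434553.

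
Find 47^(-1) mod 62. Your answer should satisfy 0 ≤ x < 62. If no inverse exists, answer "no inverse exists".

33

Apply the Euclidean algorithm to 62 and 47:
62 = 1·47 + 15
47 = 3·15 + 2
15 = 7·2 + 1
2 = 2·1 + 0
The gcd is 1. Working backward:
1 = 15 − 7·2
1 = −7·47 + 22·15
1 = 22·62 − 29·47
Hence 47⁻¹ ≡ -29 ≡ 33 (mod 62).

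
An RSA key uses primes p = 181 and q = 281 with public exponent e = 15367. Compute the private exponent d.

44503

φ(n) = (p−1)(q−1) = 180·280 = 50400.
Need d with 15367·d ≡ 1 (mod 50400). Apply the extended Euclidean algorithm:
50400 = 3·15367 + 4299
15367 = 3·4299 + 2470
4299 = 1·2470 + 1829
2470 = 1·1829 + 641
1829 = 2·641 + 547
641 = 1·547 + 94
547 = 5·94 + 77
94 = 1·77 + 17
77 = 4·17 + 9
17 = 1·9 + 8
9 = 1·8 + 1
8 = 8·1 + 0
Back-substitute:
1 = 9 − 8
1 = −17 + 2·9
1 = 2·77 − 9·17
1 = −9·94 + 11·77
1 = 11·547 − 64·94
1 = −64·641 + 75·547
1 = 75·1829 − 214·641
1 = −214·2470 + 289·1829
1 = 289·4299 − 503·2470
1 = −503·15367 + 1798·4299
1 = 1798·50400 − 5897·15367
So 15367·(-5897) ≡ 1 (mod 50400), hence d ≡ -5897 ≡ 44503 (mod 50400).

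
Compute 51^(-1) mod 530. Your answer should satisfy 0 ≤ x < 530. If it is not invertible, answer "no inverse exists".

Extended Euclidean algorithm:
530 = 10*51 + 20
51 = 2*20 + 11
20 = 1*11 + 9
11 = 1*9 + 2
9 = 4*2 + 1
2 = 2*1 + 0
The gcd is 1. Working backward:
1 = 9 − 4·2
1 = −4·11 + 5·9
1 = 5·20 − 9·11
1 = −9·51 + 23·20
1 = 23·530 − 239·51
So 51·(-239) ≡ 1 (mod 530), and -239 ≡ 291 (mod 530).

291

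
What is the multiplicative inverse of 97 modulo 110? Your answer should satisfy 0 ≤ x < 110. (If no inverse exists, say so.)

gcd(110, 97) by repeated division:
110 = 1×97 + 13
97 = 7×13 + 6
13 = 2×6 + 1
6 = 6×1 + 0
The gcd is 1. Working backward:
1 = 13 − 2·6
1 = −2·97 + 15·13
1 = 15·110 − 17·97
So 97·(-17) ≡ 1 (mod 110), and -17 ≡ 93 (mod 110).

93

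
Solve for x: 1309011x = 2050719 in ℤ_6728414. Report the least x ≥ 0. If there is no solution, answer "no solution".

First find gcd(1309011, 6728414):
6728414 = 5*1309011 + 183359
1309011 = 7*183359 + 25498
183359 = 7*25498 + 4873
25498 = 5*4873 + 1133
4873 = 4*1133 + 341
1133 = 3*341 + 110
341 = 3*110 + 11
110 = 10*11 + 0
gcd = 11 and 11 | 2050719, so solutions exist. Divide through by 11: 119001x ≡ 186429 (mod 611674).
Now find 119001⁻¹ mod 611674:
611674 = 5·119001 + 16669
119001 = 7·16669 + 2318
16669 = 7·2318 + 443
2318 = 5·443 + 103
443 = 4·103 + 31
103 = 3·31 + 10
31 = 3·10 + 1
10 = 10·1 + 0
Back-substitute:
1 = 31 − 3·10
1 = −3·103 + 10·31
1 = 10·443 − 43·103
1 = −43·2318 + 225·443
1 = 225·16669 − 1618·2318
1 = −1618·119001 + 11551·16669
1 = 11551·611674 − 59373·119001
So 119001·(-59373) ≡ 1 (mod 611674), i.e. 119001⁻¹ ≡ 552301.
Then x ≡ 552301·186429 ≡ 3687 (mod 611674); the smallest non-negative solution is x = 3687.

3687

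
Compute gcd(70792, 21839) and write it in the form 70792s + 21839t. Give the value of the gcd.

Repeated division:
70792 = 3×21839 + 5275
21839 = 4×5275 + 739
5275 = 7×739 + 102
739 = 7×102 + 25
102 = 4×25 + 2
25 = 12×2 + 1
2 = 2×1 + 0
gcd(70792, 21839) = 1.
Back-substituting:
1 = 25 − 12·2
1 = −12·102 + 49·25
1 = 49·739 − 355·102
1 = −355·5275 + 2534·739
1 = 2534·21839 − 10491·5275
1 = −10491·70792 + 34007·21839
So 1 = (-10491)·70792 + (34007)·21839.

1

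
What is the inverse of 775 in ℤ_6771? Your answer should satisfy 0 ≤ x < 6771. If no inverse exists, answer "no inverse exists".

gcd(6771, 775) by repeated division:
6771 = 8·775 + 571
775 = 1·571 + 204
571 = 2·204 + 163
204 = 1·163 + 41
163 = 3·41 + 40
41 = 1·40 + 1
40 = 40·1 + 0
The gcd is 1. Working backward:
1 = 41 − 40
1 = −163 + 4·41
1 = 4·204 − 5·163
1 = −5·571 + 14·204
1 = 14·775 − 19·571
1 = −19·6771 + 166·775
So 775·166 ≡ 1 (mod 6771).

166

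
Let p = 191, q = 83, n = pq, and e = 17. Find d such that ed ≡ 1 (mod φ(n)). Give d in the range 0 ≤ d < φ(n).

1833

φ(n) = (p−1)(q−1) = 190·82 = 15580.
Need d with 17·d ≡ 1 (mod 15580). Apply the extended Euclidean algorithm:
15580 = 916·17 + 8
17 = 2·8 + 1
8 = 8·1 + 0
Back-substitute:
1 = 17 − 2·8
1 = −2·15580 + 1833·17
So 17·1833 ≡ 1 (mod 15580), hence d = 1833.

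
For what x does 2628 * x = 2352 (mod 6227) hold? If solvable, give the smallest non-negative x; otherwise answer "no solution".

First find gcd(2628, 6227):
6227 = 2×2628 + 971
2628 = 2×971 + 686
971 = 1×686 + 285
686 = 2×285 + 116
285 = 2×116 + 53
116 = 2×53 + 10
53 = 5×10 + 3
10 = 3×3 + 1
3 = 3×1 + 0
gcd = 1, so a unique solution mod 6227 exists.
Back-substitute for the Bézout coefficients:
1 = 10 − 3·3
1 = −3·53 + 16·10
1 = 16·116 − 35·53
1 = −35·285 + 86·116
1 = 86·686 − 207·285
1 = −207·971 + 293·686
1 = 293·2628 − 793·971
1 = −793·6227 + 1879·2628
So 2628·(1879) ≡ 1 (mod 6227), giving 2628⁻¹ ≡ 1879.
x ≡ 2628⁻¹·2352 ≡ 1879·2352 ≡ 4465 (mod 6227).

4465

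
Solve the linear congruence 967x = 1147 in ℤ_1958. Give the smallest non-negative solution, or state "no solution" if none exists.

965

First find gcd(967, 1958):
1958 = 2*967 + 24
967 = 40*24 + 7
24 = 3*7 + 3
7 = 2*3 + 1
3 = 3*1 + 0
gcd = 1, so a unique solution mod 1958 exists.
Back-substitute for the Bézout coefficients:
1 = 7 − 2·3
1 = −2·24 + 7·7
1 = 7·967 − 282·24
1 = −282·1958 + 571·967
So 967·(571) ≡ 1 (mod 1958), giving 967⁻¹ ≡ 571.
x ≡ 967⁻¹·1147 ≡ 571·1147 ≡ 965 (mod 1958).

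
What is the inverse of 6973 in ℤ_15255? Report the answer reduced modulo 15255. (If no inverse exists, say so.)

10372

Run Euclid on (15255, 6973):
15255 = 2×6973 + 1309
6973 = 5×1309 + 428
1309 = 3×428 + 25
428 = 17×25 + 3
25 = 8×3 + 1
3 = 3×1 + 0
The gcd is 1. Working backward:
1 = 25 − 8·3
1 = −8·428 + 137·25
1 = 137·1309 − 419·428
1 = −419·6973 + 2232·1309
1 = 2232·15255 − 4883·6973
Thus 6973·(-4883) ≡ 1 (mod 15255); reducing, -4883 mod 15255 = 10372.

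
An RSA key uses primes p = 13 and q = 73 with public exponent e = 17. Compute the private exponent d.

305

φ(n) = (p−1)(q−1) = 12·72 = 864.
Need d with 17·d ≡ 1 (mod 864). Apply the extended Euclidean algorithm:
864 = 50×17 + 14
17 = 1×14 + 3
14 = 4×3 + 2
3 = 1×2 + 1
2 = 2×1 + 0
Back-substitute:
1 = 3 − 2
1 = −14 + 5·3
1 = 5·17 − 6·14
1 = −6·864 + 305·17
So 17·305 ≡ 1 (mod 864), hence d = 305.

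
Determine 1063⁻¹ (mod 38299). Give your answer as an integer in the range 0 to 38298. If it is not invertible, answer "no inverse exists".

8647

gcd(38299, 1063) by repeated division:
38299 = 36×1063 + 31
1063 = 34×31 + 9
31 = 3×9 + 4
9 = 2×4 + 1
4 = 4×1 + 0
The gcd is 1. Working backward:
1 = 9 − 2·4
1 = −2·31 + 7·9
1 = 7·1063 − 240·31
1 = −240·38299 + 8647·1063
So 1063·8647 ≡ 1 (mod 38299).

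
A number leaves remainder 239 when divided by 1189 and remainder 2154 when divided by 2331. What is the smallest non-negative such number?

1335486

Write x = 239 + 1189·k. Then 1189·k ≡ 2154 − 239 ≡ 1915 (mod 2331).
Need 1189⁻¹ mod 2331. Extended Euclid on (2331, 1189):
2331 = 1*1189 + 1142
1189 = 1*1142 + 47
1142 = 24*47 + 14
47 = 3*14 + 5
14 = 2*5 + 4
5 = 1*4 + 1
4 = 4*1 + 0
Back-substitute:
1 = 5 − 4
1 = −14 + 3·5
1 = 3·47 − 10·14
1 = −10·1142 + 243·47
1 = 243·1189 − 253·1142
1 = −253·2331 + 496·1189
1189⁻¹ ≡ 496 (mod 2331), so k ≡ 496·1915 ≡ 1123 (mod 2331).
x = 239 + 1189·1123 = 1335486.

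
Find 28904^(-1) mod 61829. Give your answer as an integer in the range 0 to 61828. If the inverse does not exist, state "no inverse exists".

13885

gcd(61829, 28904) by repeated division:
61829 = 2*28904 + 4021
28904 = 7*4021 + 757
4021 = 5*757 + 236
757 = 3*236 + 49
236 = 4*49 + 40
49 = 1*40 + 9
40 = 4*9 + 4
9 = 2*4 + 1
4 = 4*1 + 0
Since gcd(28904, 61829) = 1, back-substitute to write 1 as a combination:
1 = 9 − 2·4
1 = −2·40 + 9·9
1 = 9·49 − 11·40
1 = −11·236 + 53·49
1 = 53·757 − 170·236
1 = −170·4021 + 903·757
1 = 903·28904 − 6491·4021
1 = −6491·61829 + 13885·28904
So 28904·13885 ≡ 1 (mod 61829).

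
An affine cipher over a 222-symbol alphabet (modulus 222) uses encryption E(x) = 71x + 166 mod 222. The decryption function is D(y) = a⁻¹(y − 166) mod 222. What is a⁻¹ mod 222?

Extended Euclidean algorithm:
222 = 3*71 + 9
71 = 7*9 + 8
9 = 1*8 + 1
8 = 8*1 + 0
The gcd is 1. Working backward:
1 = 9 − 8
1 = −71 + 8·9
1 = 8·222 − 25·71
Thus 71·(-25) ≡ 1 (mod 222); reducing, -25 mod 222 = 197.

197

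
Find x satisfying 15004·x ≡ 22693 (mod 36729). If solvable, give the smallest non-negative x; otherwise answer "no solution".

1507

First find gcd(15004, 36729):
36729 = 2·15004 + 6721
15004 = 2·6721 + 1562
6721 = 4·1562 + 473
1562 = 3·473 + 143
473 = 3·143 + 44
143 = 3·44 + 11
44 = 4·11 + 0
gcd = 11 and 11 | 22693, so solutions exist. Divide through by 11: 1364x ≡ 2063 (mod 3339).
Now find 1364⁻¹ mod 3339:
3339 = 2*1364 + 611
1364 = 2*611 + 142
611 = 4*142 + 43
142 = 3*43 + 13
43 = 3*13 + 4
13 = 3*4 + 1
4 = 4*1 + 0
Back-substitute:
1 = 13 − 3·4
1 = −3·43 + 10·13
1 = 10·142 − 33·43
1 = −33·611 + 142·142
1 = 142·1364 − 317·611
1 = −317·3339 + 776·1364
So 1364⁻¹ ≡ 776 (mod 3339).
Then x ≡ 776·2063 ≡ 1507 (mod 3339); the smallest non-negative solution is x = 1507.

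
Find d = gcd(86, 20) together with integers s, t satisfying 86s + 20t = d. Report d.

Repeated division:
86 = 4·20 + 6
20 = 3·6 + 2
6 = 3·2 + 0
gcd(86, 20) = 2.
Express as a combination:
2 = 20 − 3·6
2 = −3·86 + 13·20
So 2 = (-3)·86 + (13)·20.

2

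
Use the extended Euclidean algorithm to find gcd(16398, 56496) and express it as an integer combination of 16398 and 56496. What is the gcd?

Euclidean algorithm:
56496 = 3×16398 + 7302
16398 = 2×7302 + 1794
7302 = 4×1794 + 126
1794 = 14×126 + 30
126 = 4×30 + 6
30 = 5×6 + 0
gcd(16398, 56496) = 6.
Back-substituting:
6 = 126 − 4·30
6 = −4·1794 + 57·126
6 = 57·7302 − 232·1794
6 = −232·16398 + 521·7302
6 = 521·56496 − 1795·16398
So 6 = (521)·56496 + (-1795)·16398.

6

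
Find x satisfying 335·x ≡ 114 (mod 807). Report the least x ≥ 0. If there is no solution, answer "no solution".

First find gcd(335, 807):
807 = 2×335 + 137
335 = 2×137 + 61
137 = 2×61 + 15
61 = 4×15 + 1
15 = 15×1 + 0
gcd = 1, so a unique solution mod 807 exists.
Back-substitute for the Bézout coefficients:
1 = 61 − 4·15
1 = −4·137 + 9·61
1 = 9·335 − 22·137
1 = −22·807 + 53·335
So 335·(53) ≡ 1 (mod 807), giving 335⁻¹ ≡ 53.
x ≡ 335⁻¹·114 ≡ 53·114 ≡ 393 (mod 807).

393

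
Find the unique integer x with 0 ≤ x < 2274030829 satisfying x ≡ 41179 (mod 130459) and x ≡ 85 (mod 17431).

Write x = 41179 + 130459·k. Then 130459·k ≡ 85 − 41179 ≡ 11199 (mod 17431).
Need 130459⁻¹ mod 17431. Extended Euclid on (17431, 8442):
17431 = 2*8442 + 547
8442 = 15*547 + 237
547 = 2*237 + 73
237 = 3*73 + 18
73 = 4*18 + 1
18 = 18*1 + 0
Back-substitute:
1 = 73 − 4·18
1 = −4·237 + 13·73
1 = 13·547 − 30·237
1 = −30·8442 + 463·547
1 = 463·17431 − 956·8442
130459⁻¹ ≡ 16475 (mod 17431), so k ≡ 16475·11199 ≡ 13821 (mod 17431).
x = 41179 + 130459·13821 = 1803115018.

1803115018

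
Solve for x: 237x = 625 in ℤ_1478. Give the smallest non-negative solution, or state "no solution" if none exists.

First find gcd(237, 1478):
1478 = 6*237 + 56
237 = 4*56 + 13
56 = 4*13 + 4
13 = 3*4 + 1
4 = 4*1 + 0
gcd = 1, so a unique solution mod 1478 exists.
Back-substitute for the Bézout coefficients:
1 = 13 − 3·4
1 = −3·56 + 13·13
1 = 13·237 − 55·56
1 = −55·1478 + 343·237
So 237·(343) ≡ 1 (mod 1478), giving 237⁻¹ ≡ 343.
x ≡ 237⁻¹·625 ≡ 343·625 ≡ 65 (mod 1478).

65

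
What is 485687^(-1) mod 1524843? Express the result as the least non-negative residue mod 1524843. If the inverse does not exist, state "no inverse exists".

Run Euclid on (1524843, 485687):
1524843 = 3·485687 + 67782
485687 = 7·67782 + 11213
67782 = 6·11213 + 504
11213 = 22·504 + 125
504 = 4·125 + 4
125 = 31·4 + 1
4 = 4·1 + 0
gcd = 1, so the inverse exists. Back-substitute:
1 = 125 − 31·4
1 = −31·504 + 125·125
1 = 125·11213 − 2781·504
1 = −2781·67782 + 16811·11213
1 = 16811·485687 − 120458·67782
1 = −120458·1524843 + 378185·485687
So 485687·378185 ≡ 1 (mod 1524843).

378185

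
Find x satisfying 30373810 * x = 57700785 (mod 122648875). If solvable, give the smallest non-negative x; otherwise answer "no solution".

20998211

First find gcd(30373810, 122648875):
122648875 = 4·30373810 + 1153635
30373810 = 26·1153635 + 379300
1153635 = 3·379300 + 15735
379300 = 24·15735 + 1660
15735 = 9·1660 + 795
1660 = 2·795 + 70
795 = 11·70 + 25
70 = 2·25 + 20
25 = 1·20 + 5
20 = 4·5 + 0
gcd = 5 and 5 | 57700785, so solutions exist. Divide through by 5: 6074762x ≡ 11540157 (mod 24529775).
Now find 6074762⁻¹ mod 24529775:
24529775 = 4*6074762 + 230727
6074762 = 26*230727 + 75860
230727 = 3*75860 + 3147
75860 = 24*3147 + 332
3147 = 9*332 + 159
332 = 2*159 + 14
159 = 11*14 + 5
14 = 2*5 + 4
5 = 1*4 + 1
4 = 4*1 + 0
Back-substitute:
1 = 5 − 4
1 = −14 + 3·5
1 = 3·159 − 34·14
1 = −34·332 + 71·159
1 = 71·3147 − 673·332
1 = −673·75860 + 16223·3147
1 = 16223·230727 − 49342·75860
1 = −49342·6074762 + 1299115·230727
1 = 1299115·24529775 − 5245802·6074762
So 6074762·(-5245802) ≡ 1 (mod 24529775), i.e. 6074762⁻¹ ≡ 19283973.
Then x ≡ 19283973·11540157 ≡ 20998211 (mod 24529775); the smallest non-negative solution is x = 20998211.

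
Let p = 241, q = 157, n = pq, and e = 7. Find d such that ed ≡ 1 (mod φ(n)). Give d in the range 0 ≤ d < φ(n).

26743

φ(n) = (p−1)(q−1) = 240·156 = 37440.
Need d with 7·d ≡ 1 (mod 37440). Apply the extended Euclidean algorithm:
37440 = 5348×7 + 4
7 = 1×4 + 3
4 = 1×3 + 1
3 = 3×1 + 0
Back-substitute:
1 = 4 − 3
1 = −7 + 2·4
1 = 2·37440 − 10697·7
So 7·(-10697) ≡ 1 (mod 37440), hence d ≡ -10697 ≡ 26743 (mod 37440).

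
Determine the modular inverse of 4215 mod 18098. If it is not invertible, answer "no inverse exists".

4371

Extended Euclidean algorithm:
18098 = 4·4215 + 1238
4215 = 3·1238 + 501
1238 = 2·501 + 236
501 = 2·236 + 29
236 = 8·29 + 4
29 = 7·4 + 1
4 = 4·1 + 0
gcd = 1, so the inverse exists. Back-substitute:
1 = 29 − 7·4
1 = −7·236 + 57·29
1 = 57·501 − 121·236
1 = −121·1238 + 299·501
1 = 299·4215 − 1018·1238
1 = −1018·18098 + 4371·4215
So 4215·4371 ≡ 1 (mod 18098).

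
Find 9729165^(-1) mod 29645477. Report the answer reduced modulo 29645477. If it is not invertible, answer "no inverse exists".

Apply the Euclidean algorithm to 29645477 and 9729165:
29645477 = 3*9729165 + 457982
9729165 = 21*457982 + 111543
457982 = 4*111543 + 11810
111543 = 9*11810 + 5253
11810 = 2*5253 + 1304
5253 = 4*1304 + 37
1304 = 35*37 + 9
37 = 4*9 + 1
9 = 9*1 + 0
gcd = 1, so the inverse exists. Back-substitute:
1 = 37 − 4·9
1 = −4·1304 + 141·37
1 = 141·5253 − 568·1304
1 = −568·11810 + 1277·5253
1 = 1277·111543 − 12061·11810
1 = −12061·457982 + 49521·111543
1 = 49521·9729165 − 1052002·457982
1 = −1052002·29645477 + 3205527·9729165
So 9729165·3205527 ≡ 1 (mod 29645477).

3205527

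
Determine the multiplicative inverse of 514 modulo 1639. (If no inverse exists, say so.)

Run Euclid on (1639, 514):
1639 = 3·514 + 97
514 = 5·97 + 29
97 = 3·29 + 10
29 = 2·10 + 9
10 = 1·9 + 1
9 = 9·1 + 0
Since gcd(514, 1639) = 1, back-substitute to write 1 as a combination:
1 = 10 − 9
1 = −29 + 3·10
1 = 3·97 − 10·29
1 = −10·514 + 53·97
1 = 53·1639 − 169·514
Hence 514⁻¹ ≡ -169 ≡ 1470 (mod 1639).

1470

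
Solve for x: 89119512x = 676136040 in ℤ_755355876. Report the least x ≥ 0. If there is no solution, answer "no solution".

First find gcd(89119512, 755355876):
755355876 = 8·89119512 + 42399780
89119512 = 2·42399780 + 4319952
42399780 = 9·4319952 + 3520212
4319952 = 1·3520212 + 799740
3520212 = 4·799740 + 321252
799740 = 2·321252 + 157236
321252 = 2·157236 + 6780
157236 = 23·6780 + 1296
6780 = 5·1296 + 300
1296 = 4·300 + 96
300 = 3·96 + 12
96 = 8·12 + 0
gcd = 12 and 12 | 676136040, so solutions exist. Divide through by 12: 7426626x ≡ 56344670 (mod 62946323).
Now find 7426626⁻¹ mod 62946323:
62946323 = 8·7426626 + 3533315
7426626 = 2·3533315 + 359996
3533315 = 9·359996 + 293351
359996 = 1·293351 + 66645
293351 = 4·66645 + 26771
66645 = 2·26771 + 13103
26771 = 2·13103 + 565
13103 = 23·565 + 108
565 = 5·108 + 25
108 = 4·25 + 8
25 = 3·8 + 1
8 = 8·1 + 0
Back-substitute:
1 = 25 − 3·8
1 = −3·108 + 13·25
1 = 13·565 − 68·108
1 = −68·13103 + 1577·565
1 = 1577·26771 − 3222·13103
1 = −3222·66645 + 8021·26771
1 = 8021·293351 − 35306·66645
1 = −35306·359996 + 43327·293351
1 = 43327·3533315 − 425249·359996
1 = −425249·7426626 + 893825·3533315
1 = 893825·62946323 − 7575849·7426626
So 7426626·(-7575849) ≡ 1 (mod 62946323), i.e. 7426626⁻¹ ≡ 55370474.
Then x ≡ 55370474·56344670 ≡ 6587269 (mod 62946323); the smallest non-negative solution is x = 6587269.

6587269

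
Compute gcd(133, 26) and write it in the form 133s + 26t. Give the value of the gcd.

1

Repeated division:
133 = 5×26 + 3
26 = 8×3 + 2
3 = 1×2 + 1
2 = 2×1 + 0
gcd(133, 26) = 1.
Working backward:
1 = 3 − 2
1 = −26 + 9·3
1 = 9·133 − 46·26
So 1 = (9)·133 + (-46)·26.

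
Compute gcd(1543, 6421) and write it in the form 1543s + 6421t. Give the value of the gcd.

Euclidean algorithm:
6421 = 4·1543 + 249
1543 = 6·249 + 49
249 = 5·49 + 4
49 = 12·4 + 1
4 = 4·1 + 0
gcd(1543, 6421) = 1.
Express as a combination:
1 = 49 − 12·4
1 = −12·249 + 61·49
1 = 61·1543 − 378·249
1 = −378·6421 + 1573·1543
So 1 = (-378)·6421 + (1573)·1543.

1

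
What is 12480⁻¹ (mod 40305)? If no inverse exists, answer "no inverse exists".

no inverse exists

Euclidean algorithm on 40305, 12480:
40305 = 3×12480 + 2865
12480 = 4×2865 + 1020
2865 = 2×1020 + 825
1020 = 1×825 + 195
825 = 4×195 + 45
195 = 4×45 + 15
45 = 3×15 + 0
The gcd is 15, not 1, hence no inverse exists.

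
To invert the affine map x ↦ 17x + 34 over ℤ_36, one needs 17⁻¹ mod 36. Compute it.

17

gcd(36, 17) by repeated division:
36 = 2*17 + 2
17 = 8*2 + 1
2 = 2*1 + 0
The gcd is 1. Working backward:
1 = 17 − 8·2
1 = −8·36 + 17·17
So 17·17 ≡ 1 (mod 36).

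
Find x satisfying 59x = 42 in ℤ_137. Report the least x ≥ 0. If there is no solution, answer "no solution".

First find gcd(59, 137):
137 = 2×59 + 19
59 = 3×19 + 2
19 = 9×2 + 1
2 = 2×1 + 0
gcd = 1, so a unique solution mod 137 exists.
Back-substitute for the Bézout coefficients:
1 = 19 − 9·2
1 = −9·59 + 28·19
1 = 28·137 − 65·59
So 59·(-65) ≡ 1 (mod 137), giving 59⁻¹ ≡ 72.
x ≡ 59⁻¹·42 ≡ 72·42 ≡ 10 (mod 137).

10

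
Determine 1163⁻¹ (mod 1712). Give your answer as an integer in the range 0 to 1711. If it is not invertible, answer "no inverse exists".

Apply the Euclidean algorithm to 1712 and 1163:
1712 = 1×1163 + 549
1163 = 2×549 + 65
549 = 8×65 + 29
65 = 2×29 + 7
29 = 4×7 + 1
7 = 7×1 + 0
Since gcd(1163, 1712) = 1, back-substitute to write 1 as a combination:
1 = 29 − 4·7
1 = −4·65 + 9·29
1 = 9·549 − 76·65
1 = −76·1163 + 161·549
1 = 161·1712 − 237·1163
So 1163·(-237) ≡ 1 (mod 1712), and -237 ≡ 1475 (mod 1712).

1475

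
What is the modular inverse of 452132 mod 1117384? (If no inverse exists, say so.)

no inverse exists

Euclidean algorithm on 1117384, 452132:
1117384 = 2×452132 + 213120
452132 = 2×213120 + 25892
213120 = 8×25892 + 5984
25892 = 4×5984 + 1956
5984 = 3×1956 + 116
1956 = 16×116 + 100
116 = 1×100 + 16
100 = 6×16 + 4
16 = 4×4 + 0
Since gcd = 4 > 1, 452132 is not a unit mod 1117384.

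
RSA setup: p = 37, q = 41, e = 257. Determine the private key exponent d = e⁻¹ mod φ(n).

φ(n) = (p−1)(q−1) = 36·40 = 1440.
Need d with 257·d ≡ 1 (mod 1440). Apply the extended Euclidean algorithm:
1440 = 5*257 + 155
257 = 1*155 + 102
155 = 1*102 + 53
102 = 1*53 + 49
53 = 1*49 + 4
49 = 12*4 + 1
4 = 4*1 + 0
Back-substitute:
1 = 49 − 12·4
1 = −12·53 + 13·49
1 = 13·102 − 25·53
1 = −25·155 + 38·102
1 = 38·257 − 63·155
1 = −63·1440 + 353·257
So 257·353 ≡ 1 (mod 1440), hence d = 353.

353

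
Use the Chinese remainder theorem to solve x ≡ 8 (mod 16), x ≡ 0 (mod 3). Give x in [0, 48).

24

Write x = 8 + 16·k. Then 16·k ≡ 0 − 8 ≡ 1 (mod 3).
Need 16⁻¹ mod 3. Extended Euclid on (3, 1):
3 = 3·1 + 0
16⁻¹ ≡ 1 (mod 3), so k ≡ 1·1 ≡ 1 (mod 3).
x = 8 + 16·1 = 24.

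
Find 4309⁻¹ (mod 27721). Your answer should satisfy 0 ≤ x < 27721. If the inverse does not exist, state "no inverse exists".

Extended Euclidean algorithm:
27721 = 6*4309 + 1867
4309 = 2*1867 + 575
1867 = 3*575 + 142
575 = 4*142 + 7
142 = 20*7 + 2
7 = 3*2 + 1
2 = 2*1 + 0
Since gcd(4309, 27721) = 1, back-substitute to write 1 as a combination:
1 = 7 − 3·2
1 = −3·142 + 61·7
1 = 61·575 − 247·142
1 = −247·1867 + 802·575
1 = 802·4309 − 1851·1867
1 = −1851·27721 + 11908·4309
So 4309·11908 ≡ 1 (mod 27721).

11908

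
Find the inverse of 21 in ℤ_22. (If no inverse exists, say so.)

21

Apply the Euclidean algorithm to 22 and 21:
22 = 1*21 + 1
21 = 21*1 + 0
Since gcd(21, 22) = 1, back-substitute to write 1 as a combination:
1 = 22 − 21
Thus 21·(-1) ≡ 1 (mod 22); reducing, -1 mod 22 = 21.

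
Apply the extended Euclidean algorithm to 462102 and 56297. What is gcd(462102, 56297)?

1

Repeated division:
462102 = 8·56297 + 11726
56297 = 4·11726 + 9393
11726 = 1·9393 + 2333
9393 = 4·2333 + 61
2333 = 38·61 + 15
61 = 4·15 + 1
15 = 15·1 + 0
gcd(462102, 56297) = 1.
Express as a combination:
1 = 61 − 4·15
1 = −4·2333 + 153·61
1 = 153·9393 − 616·2333
1 = −616·11726 + 769·9393
1 = 769·56297 − 3692·11726
1 = −3692·462102 + 30305·56297
So 1 = (-3692)·462102 + (30305)·56297.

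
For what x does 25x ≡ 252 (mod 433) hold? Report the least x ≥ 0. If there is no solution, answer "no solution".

114

First find gcd(25, 433):
433 = 17*25 + 8
25 = 3*8 + 1
8 = 8*1 + 0
gcd = 1, so a unique solution mod 433 exists.
Back-substitute for the Bézout coefficients:
1 = 25 − 3·8
1 = −3·433 + 52·25
So 25·(52) ≡ 1 (mod 433), giving 25⁻¹ ≡ 52.
x ≡ 25⁻¹·252 ≡ 52·252 ≡ 114 (mod 433).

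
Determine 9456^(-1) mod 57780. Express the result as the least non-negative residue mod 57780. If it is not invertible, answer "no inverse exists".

Euclidean algorithm on 57780, 9456:
57780 = 6·9456 + 1044
9456 = 9·1044 + 60
1044 = 17·60 + 24
60 = 2·24 + 12
24 = 2·12 + 0
gcd(9456, 57780) = 12 ≠ 1, so 9456 has no multiplicative inverse modulo 57780.

no inverse exists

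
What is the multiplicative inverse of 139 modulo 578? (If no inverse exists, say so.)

499

Extended Euclidean algorithm:
578 = 4*139 + 22
139 = 6*22 + 7
22 = 3*7 + 1
7 = 7*1 + 0
The gcd is 1. Working backward:
1 = 22 − 3·7
1 = −3·139 + 19·22
1 = 19·578 − 79·139
Hence 139⁻¹ ≡ -79 ≡ 499 (mod 578).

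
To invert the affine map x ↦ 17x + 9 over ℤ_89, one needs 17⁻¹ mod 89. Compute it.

Apply the Euclidean algorithm to 89 and 17:
89 = 5*17 + 4
17 = 4*4 + 1
4 = 4*1 + 0
gcd = 1, so the inverse exists. Back-substitute:
1 = 17 − 4·4
1 = −4·89 + 21·17
So 17·21 ≡ 1 (mod 89).

21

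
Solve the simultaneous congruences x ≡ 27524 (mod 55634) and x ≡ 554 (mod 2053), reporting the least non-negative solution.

41586122

Write x = 27524 + 55634·k. Then 55634·k ≡ 554 − 27524 ≡ 1772 (mod 2053).
Need 55634⁻¹ mod 2053. Extended Euclid on (2053, 203):
2053 = 10·203 + 23
203 = 8·23 + 19
23 = 1·19 + 4
19 = 4·4 + 3
4 = 1·3 + 1
3 = 3·1 + 0
Back-substitute:
1 = 4 − 3
1 = −19 + 5·4
1 = 5·23 − 6·19
1 = −6·203 + 53·23
1 = 53·2053 − 536·203
55634⁻¹ ≡ 1517 (mod 2053), so k ≡ 1517·1772 ≡ 747 (mod 2053).
x = 27524 + 55634·747 = 41586122.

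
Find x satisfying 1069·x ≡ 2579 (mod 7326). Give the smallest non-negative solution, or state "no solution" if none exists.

7301

First find gcd(1069, 7326):
7326 = 6*1069 + 912
1069 = 1*912 + 157
912 = 5*157 + 127
157 = 1*127 + 30
127 = 4*30 + 7
30 = 4*7 + 2
7 = 3*2 + 1
2 = 2*1 + 0
gcd = 1, so a unique solution mod 7326 exists.
Back-substitute for the Bézout coefficients:
1 = 7 − 3·2
1 = −3·30 + 13·7
1 = 13·127 − 55·30
1 = −55·157 + 68·127
1 = 68·912 − 395·157
1 = −395·1069 + 463·912
1 = 463·7326 − 3173·1069
So 1069·(-3173) ≡ 1 (mod 7326), giving 1069⁻¹ ≡ 4153.
x ≡ 1069⁻¹·2579 ≡ 4153·2579 ≡ 7301 (mod 7326).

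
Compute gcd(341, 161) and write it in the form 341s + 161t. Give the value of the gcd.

1

Euclidean algorithm:
341 = 2·161 + 19
161 = 8·19 + 9
19 = 2·9 + 1
9 = 9·1 + 0
gcd(341, 161) = 1.
Back-substituting:
1 = 19 − 2·9
1 = −2·161 + 17·19
1 = 17·341 − 36·161
So 1 = (17)·341 + (-36)·161.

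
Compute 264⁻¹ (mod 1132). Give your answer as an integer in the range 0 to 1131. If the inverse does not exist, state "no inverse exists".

no inverse exists

Compute gcd(264, 1132):
1132 = 4*264 + 76
264 = 3*76 + 36
76 = 2*36 + 4
36 = 9*4 + 0
gcd(264, 1132) = 4 ≠ 1, so 264 has no multiplicative inverse modulo 1132.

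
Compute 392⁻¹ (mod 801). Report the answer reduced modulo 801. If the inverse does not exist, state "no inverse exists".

Extended Euclidean algorithm:
801 = 2*392 + 17
392 = 23*17 + 1
17 = 17*1 + 0
The gcd is 1. Working backward:
1 = 392 − 23·17
1 = −23·801 + 47·392
So 392·47 ≡ 1 (mod 801).

47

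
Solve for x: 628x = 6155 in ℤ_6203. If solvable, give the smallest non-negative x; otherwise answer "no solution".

316

First find gcd(628, 6203):
6203 = 9*628 + 551
628 = 1*551 + 77
551 = 7*77 + 12
77 = 6*12 + 5
12 = 2*5 + 2
5 = 2*2 + 1
2 = 2*1 + 0
gcd = 1, so a unique solution mod 6203 exists.
Back-substitute for the Bézout coefficients:
1 = 5 − 2·2
1 = −2·12 + 5·5
1 = 5·77 − 32·12
1 = −32·551 + 229·77
1 = 229·628 − 261·551
1 = −261·6203 + 2578·628
So 628·(2578) ≡ 1 (mod 6203), giving 628⁻¹ ≡ 2578.
x ≡ 628⁻¹·6155 ≡ 2578·6155 ≡ 316 (mod 6203).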